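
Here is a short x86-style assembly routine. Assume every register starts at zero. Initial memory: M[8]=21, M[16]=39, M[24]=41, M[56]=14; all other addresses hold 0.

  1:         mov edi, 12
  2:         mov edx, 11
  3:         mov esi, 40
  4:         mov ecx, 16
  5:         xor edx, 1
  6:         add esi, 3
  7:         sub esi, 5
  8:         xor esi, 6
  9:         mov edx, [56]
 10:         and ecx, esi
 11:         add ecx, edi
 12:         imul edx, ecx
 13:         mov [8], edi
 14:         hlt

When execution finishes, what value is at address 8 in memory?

12

mov edi, 12 → edi=12
mov edx, 11 → edx=11
mov esi, 40 → esi=40
mov ecx, 16 → ecx=16
xor edx, 1 → edx=11^1=10
add esi, 3 → esi=40+3=43
sub esi, 5 → esi=43-5=38
xor esi, 6 → esi=38^6=32
mov edx, [56] → edx=M[56]=14
and ecx, esi → ecx=16&32=0
add ecx, edi → ecx=0+12=12
imul edx, ecx → edx=14*12=168
mov [8], edi → M[8]=12
halt.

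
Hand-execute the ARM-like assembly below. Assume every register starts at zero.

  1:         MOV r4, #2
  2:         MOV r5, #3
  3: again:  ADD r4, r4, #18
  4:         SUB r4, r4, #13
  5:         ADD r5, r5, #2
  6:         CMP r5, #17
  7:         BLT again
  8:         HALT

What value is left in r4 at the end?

37

after MOV r4, #2: r4=2
after MOV r5, #3: r5=3
after ADD r4, r4, #18: r4=2+18=20
after SUB r4, r4, #13: r4=20-13=7
after ADD r5, r5, #2: r5=3+2=5
CMP r5, #17  (cmp 5,17)
BLT again: taken
after ADD r4, r4, #18: r4=7+18=25
after SUB r4, r4, #13: r4=25-13=12
after ADD r5, r5, #2: r5=5+2=7
CMP r5, #17  (cmp 7,17)
BLT again: taken
after ADD r4, r4, #18: r4=12+18=30
after SUB r4, r4, #13: r4=30-13=17
after ADD r5, r5, #2: r5=7+2=9
CMP r5, #17  (cmp 9,17)
BLT again: taken
after ADD r4, r4, #18: r4=17+18=35
after SUB r4, r4, #13: r4=35-13=22
after ADD r5, r5, #2: r5=9+2=11
CMP r5, #17  (cmp 11,17)
BLT again: taken
after ADD r4, r4, #18: r4=22+18=40
after SUB r4, r4, #13: r4=40-13=27
after ADD r5, r5, #2: r5=11+2=13
CMP r5, #17  (cmp 13,17)
BLT again: taken
after ADD r4, r4, #18: r4=27+18=45
after SUB r4, r4, #13: r4=45-13=32
after ADD r5, r5, #2: r5=13+2=15
CMP r5, #17  (cmp 15,17)
BLT again: taken
after ADD r4, r4, #18: r4=32+18=50
after SUB r4, r4, #13: r4=50-13=37
after ADD r5, r5, #2: r5=15+2=17
CMP r5, #17  (cmp 17,17)
BLT again: not taken
halt.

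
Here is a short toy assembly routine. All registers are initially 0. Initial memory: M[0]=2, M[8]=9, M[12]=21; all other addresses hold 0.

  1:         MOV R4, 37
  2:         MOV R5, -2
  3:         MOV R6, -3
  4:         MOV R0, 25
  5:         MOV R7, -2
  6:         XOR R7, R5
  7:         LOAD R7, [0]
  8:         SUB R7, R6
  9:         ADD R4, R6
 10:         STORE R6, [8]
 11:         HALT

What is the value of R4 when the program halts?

34

MOV R4, 37 → R4=37
MOV R5, -2 → R5=-2
MOV R6, -3 → R6=-3
MOV R0, 25 → R0=25
MOV R7, -2 → R7=-2
XOR R7, R5 → R7=(-2)^(-2)=0
LOAD R7, [0] → R7=M[0]=2
SUB R7, R6 → R7=2-(-3)=5
ADD R4, R6 → R4=37+(-3)=34
STORE R6, [8] → M[8]=-3
halt.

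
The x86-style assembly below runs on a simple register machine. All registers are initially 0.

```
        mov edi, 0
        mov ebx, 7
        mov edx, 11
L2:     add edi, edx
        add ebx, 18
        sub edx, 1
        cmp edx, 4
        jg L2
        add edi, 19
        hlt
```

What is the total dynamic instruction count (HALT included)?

40

mov edi, 0 → edi=0
mov ebx, 7 → ebx=7
mov edx, 11 → edx=11
add edi, edx → edi=0+11=11
add ebx, 18 → ebx=7+18=25
sub edx, 1 → edx=11-1=10
cmp edx, 4  (cmp 10,4)
jg L2: taken
add edi, edx → edi=11+10=21
add ebx, 18 → ebx=25+18=43
sub edx, 1 → edx=10-1=9
cmp edx, 4  (cmp 9,4)
jg L2: taken
add edi, edx → edi=21+9=30
add ebx, 18 → ebx=43+18=61
sub edx, 1 → edx=9-1=8
cmp edx, 4  (cmp 8,4)
jg L2: taken
add edi, edx → edi=30+8=38
add ebx, 18 → ebx=61+18=79
sub edx, 1 → edx=8-1=7
cmp edx, 4  (cmp 7,4)
jg L2: taken
add edi, edx → edi=38+7=45
add ebx, 18 → ebx=79+18=97
sub edx, 1 → edx=7-1=6
cmp edx, 4  (cmp 6,4)
jg L2: taken
add edi, edx → edi=45+6=51
add ebx, 18 → ebx=97+18=115
sub edx, 1 → edx=6-1=5
cmp edx, 4  (cmp 5,4)
jg L2: taken
add edi, edx → edi=51+5=56
add ebx, 18 → ebx=115+18=133
sub edx, 1 → edx=5-1=4
cmp edx, 4  (cmp 4,4)
jg L2: not taken
add edi, 19 → edi=56+19=75
halt.
Total executed instructions: 40.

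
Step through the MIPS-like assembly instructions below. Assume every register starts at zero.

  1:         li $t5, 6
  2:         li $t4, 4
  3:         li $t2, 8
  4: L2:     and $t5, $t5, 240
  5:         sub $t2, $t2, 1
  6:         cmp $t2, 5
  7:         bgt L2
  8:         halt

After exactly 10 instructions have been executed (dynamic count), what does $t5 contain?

0

li $t5, 6 → $t5=6
li $t4, 4 → $t4=4
li $t2, 8 → $t2=8
and $t5, $t5, 240 → $t5=6&240=0
sub $t2, $t2, 1 → $t2=8-1=7
cmp $t2, 5  (cmp 7,5)
bgt L2: taken
and $t5, $t5, 240 → $t5=0&240=0
sub $t2, $t2, 1 → $t2=7-1=6
cmp $t2, 5  (cmp 6,5)
After step 10: $t5 = 0.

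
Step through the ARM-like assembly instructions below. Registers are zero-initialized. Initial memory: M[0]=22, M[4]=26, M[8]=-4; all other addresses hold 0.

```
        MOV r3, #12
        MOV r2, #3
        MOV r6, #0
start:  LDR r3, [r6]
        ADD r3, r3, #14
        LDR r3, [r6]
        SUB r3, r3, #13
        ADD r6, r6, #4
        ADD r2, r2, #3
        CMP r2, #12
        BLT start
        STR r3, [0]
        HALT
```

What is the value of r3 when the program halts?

r3=12
r2=3
r6=0
r3=M[0]=22
r3=22+14=36
r3=M[0]=22
r3=22-13=9
r6=0+4=4
r2=3+3=6
CMP r2, #12  (cmp 6,12)
BLT start: taken
r3=M[4]=26
r3=26+14=40
r3=M[4]=26
r3=26-13=13
r6=4+4=8
r2=6+3=9
CMP r2, #12  (cmp 9,12)
BLT start: taken
r3=M[8]=-4
r3=(-4)+14=10
r3=M[8]=-4
r3=(-4)-13=-17
r6=8+4=12
r2=9+3=12
CMP r2, #12  (cmp 12,12)
BLT start: not taken
STR r3, [0] → M[0]=-17
halt.

-17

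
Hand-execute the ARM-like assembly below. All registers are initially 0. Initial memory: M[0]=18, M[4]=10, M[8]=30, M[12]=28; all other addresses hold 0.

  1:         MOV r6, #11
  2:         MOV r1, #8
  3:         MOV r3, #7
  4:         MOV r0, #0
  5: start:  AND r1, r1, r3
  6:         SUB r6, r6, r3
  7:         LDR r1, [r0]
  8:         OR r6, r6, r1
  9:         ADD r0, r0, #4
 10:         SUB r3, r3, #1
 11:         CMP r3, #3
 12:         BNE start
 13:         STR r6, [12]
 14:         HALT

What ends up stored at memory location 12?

MOV r6, #11 → r6=11
MOV r1, #8 → r1=8
MOV r3, #7 → r3=7
MOV r0, #0 → r0=0
AND r1, r1, r3 → r1=8&7=0
SUB r6, r6, r3 → r6=11-7=4
LDR r1, [r0] → r1=M[0]=18
OR r6, r6, r1 → r6=4|18=22
ADD r0, r0, #4 → r0=0+4=4
SUB r3, r3, #1 → r3=7-1=6
CMP r3, #3  (cmp 6,3)
BNE start: taken
AND r1, r1, r3 → r1=18&6=2
SUB r6, r6, r3 → r6=22-6=16
LDR r1, [r0] → r1=M[4]=10
OR r6, r6, r1 → r6=16|10=26
ADD r0, r0, #4 → r0=4+4=8
SUB r3, r3, #1 → r3=6-1=5
CMP r3, #3  (cmp 5,3)
BNE start: taken
AND r1, r1, r3 → r1=10&5=0
SUB r6, r6, r3 → r6=26-5=21
LDR r1, [r0] → r1=M[8]=30
OR r6, r6, r1 → r6=21|30=31
ADD r0, r0, #4 → r0=8+4=12
SUB r3, r3, #1 → r3=5-1=4
CMP r3, #3  (cmp 4,3)
BNE start: taken
AND r1, r1, r3 → r1=30&4=4
SUB r6, r6, r3 → r6=31-4=27
LDR r1, [r0] → r1=M[12]=28
OR r6, r6, r1 → r6=27|28=31
ADD r0, r0, #4 → r0=12+4=16
SUB r3, r3, #1 → r3=4-1=3
CMP r3, #3  (cmp 3,3)
BNE start: not taken
STR r6, [12] → M[12]=31
halt.

31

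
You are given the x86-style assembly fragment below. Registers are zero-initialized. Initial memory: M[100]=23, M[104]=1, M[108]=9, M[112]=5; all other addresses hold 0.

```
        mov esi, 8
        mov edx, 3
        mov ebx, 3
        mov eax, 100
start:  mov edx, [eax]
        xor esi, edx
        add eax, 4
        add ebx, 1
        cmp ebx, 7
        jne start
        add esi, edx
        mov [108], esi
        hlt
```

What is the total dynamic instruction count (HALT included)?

31

after mov esi, 8: esi=8
after mov edx, 3: edx=3
after mov ebx, 3: ebx=3
after mov eax, 100: eax=100
after mov edx, [eax]: edx=M[100]=23
after xor esi, edx: esi=8^23=31
after add eax, 4: eax=100+4=104
after add ebx, 1: ebx=3+1=4
cmp ebx, 7  (cmp 4,7)
jne start: taken
after mov edx, [eax]: edx=M[104]=1
after xor esi, edx: esi=31^1=30
after add eax, 4: eax=104+4=108
after add ebx, 1: ebx=4+1=5
cmp ebx, 7  (cmp 5,7)
jne start: taken
after mov edx, [eax]: edx=M[108]=9
after xor esi, edx: esi=30^9=23
after add eax, 4: eax=108+4=112
after add ebx, 1: ebx=5+1=6
cmp ebx, 7  (cmp 6,7)
jne start: taken
after mov edx, [eax]: edx=M[112]=5
after xor esi, edx: esi=23^5=18
after add eax, 4: eax=112+4=116
after add ebx, 1: ebx=6+1=7
cmp ebx, 7  (cmp 7,7)
jne start: not taken
after add esi, edx: esi=18+5=23
mov [108], esi → M[108]=23
halt.
Total executed instructions: 31.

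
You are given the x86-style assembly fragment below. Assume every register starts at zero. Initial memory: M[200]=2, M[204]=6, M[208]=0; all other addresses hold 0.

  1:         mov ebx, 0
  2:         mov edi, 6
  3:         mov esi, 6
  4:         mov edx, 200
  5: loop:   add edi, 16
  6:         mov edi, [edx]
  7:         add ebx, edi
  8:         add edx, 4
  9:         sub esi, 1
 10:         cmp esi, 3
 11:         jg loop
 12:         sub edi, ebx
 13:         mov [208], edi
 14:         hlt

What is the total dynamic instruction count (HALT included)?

after mov ebx, 0: ebx=0
after mov edi, 6: edi=6
after mov esi, 6: esi=6
after mov edx, 200: edx=200
after add edi, 16: edi=6+16=22
after mov edi, [edx]: edi=M[200]=2
after add ebx, edi: ebx=0+2=2
after add edx, 4: edx=200+4=204
after sub esi, 1: esi=6-1=5
cmp esi, 3  (cmp 5,3)
jg loop: taken
after add edi, 16: edi=2+16=18
after mov edi, [edx]: edi=M[204]=6
after add ebx, edi: ebx=2+6=8
after add edx, 4: edx=204+4=208
after sub esi, 1: esi=5-1=4
cmp esi, 3  (cmp 4,3)
jg loop: taken
after add edi, 16: edi=6+16=22
after mov edi, [edx]: edi=M[208]=0
after add ebx, edi: ebx=8+0=8
after add edx, 4: edx=208+4=212
after sub esi, 1: esi=4-1=3
cmp esi, 3  (cmp 3,3)
jg loop: not taken
after sub edi, ebx: edi=0-8=-8
mov [208], edi → M[208]=-8
halt.
Total executed instructions: 28.

28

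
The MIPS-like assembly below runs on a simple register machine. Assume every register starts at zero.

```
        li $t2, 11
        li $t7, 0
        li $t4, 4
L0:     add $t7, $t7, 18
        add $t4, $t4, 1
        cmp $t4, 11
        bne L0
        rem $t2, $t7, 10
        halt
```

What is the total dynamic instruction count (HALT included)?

$t2=11
$t7=0
$t4=4
$t7=0+18=18
$t4=4+1=5
cmp $t4, 11  (cmp 5,11)
bne L0: taken
$t7=18+18=36
$t4=5+1=6
cmp $t4, 11  (cmp 6,11)
bne L0: taken
$t7=36+18=54
$t4=6+1=7
cmp $t4, 11  (cmp 7,11)
bne L0: taken
$t7=54+18=72
$t4=7+1=8
cmp $t4, 11  (cmp 8,11)
bne L0: taken
$t7=72+18=90
$t4=8+1=9
cmp $t4, 11  (cmp 9,11)
bne L0: taken
$t7=90+18=108
$t4=9+1=10
cmp $t4, 11  (cmp 10,11)
bne L0: taken
$t7=108+18=126
$t4=10+1=11
cmp $t4, 11  (cmp 11,11)
bne L0: not taken
$t2=126%10=6
halt.
Total executed instructions: 33.

33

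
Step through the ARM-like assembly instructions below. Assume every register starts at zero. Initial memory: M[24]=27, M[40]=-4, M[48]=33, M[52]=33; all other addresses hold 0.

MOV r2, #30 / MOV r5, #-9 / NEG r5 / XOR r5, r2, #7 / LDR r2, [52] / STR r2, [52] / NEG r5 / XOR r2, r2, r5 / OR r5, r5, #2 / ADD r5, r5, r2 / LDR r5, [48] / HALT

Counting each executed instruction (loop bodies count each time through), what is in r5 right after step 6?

25

after MOV r2, #30: r2=30
after MOV r5, #-9: r5=-9
after NEG r5: r5=-(-9)=9
after XOR r5, r2, #7: r5=30^7=25
after LDR r2, [52]: r2=M[52]=33
STR r2, [52] → M[52]=33
After step 6: r5 = 25.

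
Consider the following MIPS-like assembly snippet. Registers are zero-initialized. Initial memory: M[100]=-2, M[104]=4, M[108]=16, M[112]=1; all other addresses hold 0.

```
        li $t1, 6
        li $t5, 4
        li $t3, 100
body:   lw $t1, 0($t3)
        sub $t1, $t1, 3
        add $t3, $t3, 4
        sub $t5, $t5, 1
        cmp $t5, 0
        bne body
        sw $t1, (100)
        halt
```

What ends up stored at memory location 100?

$t1=6
$t5=4
$t3=100
$t1=M[100]=-2
$t1=(-2)-3=-5
$t3=100+4=104
$t5=4-1=3
cmp $t5, 0  (cmp 3,0)
bne body: taken
$t1=M[104]=4
$t1=4-3=1
$t3=104+4=108
$t5=3-1=2
cmp $t5, 0  (cmp 2,0)
bne body: taken
$t1=M[108]=16
$t1=16-3=13
$t3=108+4=112
$t5=2-1=1
cmp $t5, 0  (cmp 1,0)
bne body: taken
$t1=M[112]=1
$t1=1-3=-2
$t3=112+4=116
$t5=1-1=0
cmp $t5, 0  (cmp 0,0)
bne body: not taken
sw $t1, (100) → M[100]=-2
halt.

-2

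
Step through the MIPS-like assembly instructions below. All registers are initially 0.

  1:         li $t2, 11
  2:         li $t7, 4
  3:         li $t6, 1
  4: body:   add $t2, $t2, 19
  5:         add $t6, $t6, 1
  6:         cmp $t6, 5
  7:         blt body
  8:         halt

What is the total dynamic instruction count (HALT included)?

$t2=11
$t7=4
$t6=1
$t2=11+19=30
$t6=1+1=2
cmp $t6, 5  (cmp 2,5)
blt body: taken
$t2=30+19=49
$t6=2+1=3
cmp $t6, 5  (cmp 3,5)
blt body: taken
$t2=49+19=68
$t6=3+1=4
cmp $t6, 5  (cmp 4,5)
blt body: taken
$t2=68+19=87
$t6=4+1=5
cmp $t6, 5  (cmp 5,5)
blt body: not taken
halt.
Total executed instructions: 20.

20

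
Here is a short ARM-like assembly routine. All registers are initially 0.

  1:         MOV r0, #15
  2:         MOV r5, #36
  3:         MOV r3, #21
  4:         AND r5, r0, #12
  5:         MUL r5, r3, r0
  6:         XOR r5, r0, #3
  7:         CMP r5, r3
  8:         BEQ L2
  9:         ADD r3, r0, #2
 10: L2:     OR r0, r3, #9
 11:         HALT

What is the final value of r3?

17

r0=15
r5=36
r3=21
r5=15&12=12
r5=21*15=315
r5=15^3=12
CMP r5, r3  (cmp 12,21)
BEQ L2: not taken
r3=15+2=17
r0=17|9=25
halt.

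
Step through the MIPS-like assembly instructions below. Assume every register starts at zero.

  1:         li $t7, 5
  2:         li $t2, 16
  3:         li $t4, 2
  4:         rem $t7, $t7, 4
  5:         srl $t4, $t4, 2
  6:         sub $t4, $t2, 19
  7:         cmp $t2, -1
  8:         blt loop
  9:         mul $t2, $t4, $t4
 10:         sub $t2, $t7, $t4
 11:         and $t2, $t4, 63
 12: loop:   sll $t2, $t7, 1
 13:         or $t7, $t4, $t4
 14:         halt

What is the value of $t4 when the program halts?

-3

li $t7, 5 → $t7=5
li $t2, 16 → $t2=16
li $t4, 2 → $t4=2
rem $t7, $t7, 4 → $t7=5%4=1
srl $t4, $t4, 2 → $t4=2>>2=0
sub $t4, $t2, 19 → $t4=16-19=-3
cmp $t2, -1  (cmp 16,-1)
blt loop: not taken
mul $t2, $t4, $t4 → $t2=(-3)*(-3)=9
sub $t2, $t7, $t4 → $t2=1-(-3)=4
and $t2, $t4, 63 → $t2=(-3)&63=61
sll $t2, $t7, 1 → $t2=1<<1=2
or $t7, $t4, $t4 → $t7=(-3)|(-3)=-3
halt.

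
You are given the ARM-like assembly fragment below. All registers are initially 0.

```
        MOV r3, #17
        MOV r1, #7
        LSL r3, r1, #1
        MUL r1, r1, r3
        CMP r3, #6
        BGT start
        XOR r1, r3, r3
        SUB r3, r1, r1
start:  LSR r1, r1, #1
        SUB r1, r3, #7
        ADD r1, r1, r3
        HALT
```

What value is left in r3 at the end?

14

after MOV r3, #17: r3=17
after MOV r1, #7: r1=7
after LSL r3, r1, #1: r3=7<<1=14
after MUL r1, r1, r3: r1=7*14=98
CMP r3, #6  (cmp 14,6)
BGT start: taken
after LSR r1, r1, #1: r1=98>>1=49
after SUB r1, r3, #7: r1=14-7=7
after ADD r1, r1, r3: r1=7+14=21
halt.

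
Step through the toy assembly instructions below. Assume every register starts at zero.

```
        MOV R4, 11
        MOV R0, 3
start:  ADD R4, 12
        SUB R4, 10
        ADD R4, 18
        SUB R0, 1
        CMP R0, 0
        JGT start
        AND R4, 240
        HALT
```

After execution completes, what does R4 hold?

64

MOV R4, 11 → R4=11
MOV R0, 3 → R0=3
ADD R4, 12 → R4=11+12=23
SUB R4, 10 → R4=23-10=13
ADD R4, 18 → R4=13+18=31
SUB R0, 1 → R0=3-1=2
CMP R0, 0  (cmp 2,0)
JGT start: taken
ADD R4, 12 → R4=31+12=43
SUB R4, 10 → R4=43-10=33
ADD R4, 18 → R4=33+18=51
SUB R0, 1 → R0=2-1=1
CMP R0, 0  (cmp 1,0)
JGT start: taken
ADD R4, 12 → R4=51+12=63
SUB R4, 10 → R4=63-10=53
ADD R4, 18 → R4=53+18=71
SUB R0, 1 → R0=1-1=0
CMP R0, 0  (cmp 0,0)
JGT start: not taken
AND R4, 240 → R4=71&240=64
halt.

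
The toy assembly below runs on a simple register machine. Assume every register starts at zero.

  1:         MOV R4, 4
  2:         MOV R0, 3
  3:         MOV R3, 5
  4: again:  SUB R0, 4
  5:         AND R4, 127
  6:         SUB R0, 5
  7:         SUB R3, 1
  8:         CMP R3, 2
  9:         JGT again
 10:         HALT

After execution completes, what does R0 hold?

MOV R4, 4 → R4=4
MOV R0, 3 → R0=3
MOV R3, 5 → R3=5
SUB R0, 4 → R0=3-4=-1
AND R4, 127 → R4=4&127=4
SUB R0, 5 → R0=(-1)-5=-6
SUB R3, 1 → R3=5-1=4
CMP R3, 2  (cmp 4,2)
JGT again: taken
SUB R0, 4 → R0=(-6)-4=-10
AND R4, 127 → R4=4&127=4
SUB R0, 5 → R0=(-10)-5=-15
SUB R3, 1 → R3=4-1=3
CMP R3, 2  (cmp 3,2)
JGT again: taken
SUB R0, 4 → R0=(-15)-4=-19
AND R4, 127 → R4=4&127=4
SUB R0, 5 → R0=(-19)-5=-24
SUB R3, 1 → R3=3-1=2
CMP R3, 2  (cmp 2,2)
JGT again: not taken
halt.

-24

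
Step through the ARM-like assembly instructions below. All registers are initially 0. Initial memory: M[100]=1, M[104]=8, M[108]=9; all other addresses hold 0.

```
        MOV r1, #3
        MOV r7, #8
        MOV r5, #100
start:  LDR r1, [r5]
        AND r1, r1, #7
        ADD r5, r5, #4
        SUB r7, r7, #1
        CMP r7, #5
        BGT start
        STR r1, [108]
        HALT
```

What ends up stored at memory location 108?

after MOV r1, #3: r1=3
after MOV r7, #8: r7=8
after MOV r5, #100: r5=100
after LDR r1, [r5]: r1=M[100]=1
after AND r1, r1, #7: r1=1&7=1
after ADD r5, r5, #4: r5=100+4=104
after SUB r7, r7, #1: r7=8-1=7
CMP r7, #5  (cmp 7,5)
BGT start: taken
after LDR r1, [r5]: r1=M[104]=8
after AND r1, r1, #7: r1=8&7=0
after ADD r5, r5, #4: r5=104+4=108
after SUB r7, r7, #1: r7=7-1=6
CMP r7, #5  (cmp 6,5)
BGT start: taken
after LDR r1, [r5]: r1=M[108]=9
after AND r1, r1, #7: r1=9&7=1
after ADD r5, r5, #4: r5=108+4=112
after SUB r7, r7, #1: r7=6-1=5
CMP r7, #5  (cmp 5,5)
BGT start: not taken
STR r1, [108] → M[108]=1
halt.

1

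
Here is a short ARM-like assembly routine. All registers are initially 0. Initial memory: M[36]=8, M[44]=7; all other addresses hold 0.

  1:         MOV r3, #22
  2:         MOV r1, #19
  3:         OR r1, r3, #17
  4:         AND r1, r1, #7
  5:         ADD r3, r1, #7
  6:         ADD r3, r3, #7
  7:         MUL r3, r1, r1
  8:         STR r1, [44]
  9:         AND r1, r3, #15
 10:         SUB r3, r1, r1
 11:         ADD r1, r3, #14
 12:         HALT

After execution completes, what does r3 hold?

0

MOV r3, #22 → r3=22
MOV r1, #19 → r1=19
OR r1, r3, #17 → r1=22|17=23
AND r1, r1, #7 → r1=23&7=7
ADD r3, r1, #7 → r3=7+7=14
ADD r3, r3, #7 → r3=14+7=21
MUL r3, r1, r1 → r3=7*7=49
STR r1, [44] → M[44]=7
AND r1, r3, #15 → r1=49&15=1
SUB r3, r1, r1 → r3=1-1=0
ADD r1, r3, #14 → r1=0+14=14
halt.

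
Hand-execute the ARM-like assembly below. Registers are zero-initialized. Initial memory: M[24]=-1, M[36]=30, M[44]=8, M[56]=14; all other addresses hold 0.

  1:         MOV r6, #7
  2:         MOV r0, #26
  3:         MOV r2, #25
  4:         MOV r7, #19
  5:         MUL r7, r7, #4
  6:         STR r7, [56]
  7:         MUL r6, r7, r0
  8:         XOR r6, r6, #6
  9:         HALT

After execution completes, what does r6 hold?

after MOV r6, #7: r6=7
after MOV r0, #26: r0=26
after MOV r2, #25: r2=25
after MOV r7, #19: r7=19
after MUL r7, r7, #4: r7=19*4=76
STR r7, [56] → M[56]=76
after MUL r6, r7, r0: r6=76*26=1976
after XOR r6, r6, #6: r6=1976^6=1982
halt.

1982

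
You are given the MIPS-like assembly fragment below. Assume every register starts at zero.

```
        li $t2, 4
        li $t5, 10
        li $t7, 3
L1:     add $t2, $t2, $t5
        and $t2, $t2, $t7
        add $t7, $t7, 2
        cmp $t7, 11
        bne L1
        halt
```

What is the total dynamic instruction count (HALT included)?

after li $t2, 4: $t2=4
after li $t5, 10: $t5=10
after li $t7, 3: $t7=3
after add $t2, $t2, $t5: $t2=4+10=14
after and $t2, $t2, $t7: $t2=14&3=2
after add $t7, $t7, 2: $t7=3+2=5
cmp $t7, 11  (cmp 5,11)
bne L1: taken
after add $t2, $t2, $t5: $t2=2+10=12
after and $t2, $t2, $t7: $t2=12&5=4
after add $t7, $t7, 2: $t7=5+2=7
cmp $t7, 11  (cmp 7,11)
bne L1: taken
after add $t2, $t2, $t5: $t2=4+10=14
after and $t2, $t2, $t7: $t2=14&7=6
after add $t7, $t7, 2: $t7=7+2=9
cmp $t7, 11  (cmp 9,11)
bne L1: taken
after add $t2, $t2, $t5: $t2=6+10=16
after and $t2, $t2, $t7: $t2=16&9=0
after add $t7, $t7, 2: $t7=9+2=11
cmp $t7, 11  (cmp 11,11)
bne L1: not taken
halt.
Total executed instructions: 24.

24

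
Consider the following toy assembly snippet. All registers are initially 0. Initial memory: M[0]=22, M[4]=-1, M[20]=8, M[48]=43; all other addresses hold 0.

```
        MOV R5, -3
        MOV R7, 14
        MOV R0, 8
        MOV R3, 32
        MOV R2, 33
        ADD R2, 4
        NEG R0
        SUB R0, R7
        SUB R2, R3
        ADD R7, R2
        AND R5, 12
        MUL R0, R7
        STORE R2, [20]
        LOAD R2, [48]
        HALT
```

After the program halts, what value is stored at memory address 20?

5

MOV R5, -3 → R5=-3
MOV R7, 14 → R7=14
MOV R0, 8 → R0=8
MOV R3, 32 → R3=32
MOV R2, 33 → R2=33
ADD R2, 4 → R2=33+4=37
NEG R0 → R0=-(8)=-8
SUB R0, R7 → R0=(-8)-14=-22
SUB R2, R3 → R2=37-32=5
ADD R7, R2 → R7=14+5=19
AND R5, 12 → R5=(-3)&12=12
MUL R0, R7 → R0=(-22)*19=-418
STORE R2, [20] → M[20]=5
LOAD R2, [48] → R2=M[48]=43
halt.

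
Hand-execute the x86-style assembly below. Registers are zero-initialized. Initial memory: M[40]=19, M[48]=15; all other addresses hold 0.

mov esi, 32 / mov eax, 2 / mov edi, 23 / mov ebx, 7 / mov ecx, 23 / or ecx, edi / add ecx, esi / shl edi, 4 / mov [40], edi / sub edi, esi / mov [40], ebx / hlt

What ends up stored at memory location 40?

7

esi=32
eax=2
edi=23
ebx=7
ecx=23
ecx=23|23=23
ecx=23+32=55
edi=23<<4=368
mov [40], edi → M[40]=368
edi=368-32=336
mov [40], ebx → M[40]=7
halt.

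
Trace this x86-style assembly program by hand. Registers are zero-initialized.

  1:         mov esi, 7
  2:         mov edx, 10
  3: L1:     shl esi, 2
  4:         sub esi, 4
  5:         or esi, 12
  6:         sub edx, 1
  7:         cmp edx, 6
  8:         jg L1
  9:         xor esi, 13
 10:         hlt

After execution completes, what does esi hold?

1697

after mov esi, 7: esi=7
after mov edx, 10: edx=10
after shl esi, 2: esi=7<<2=28
after sub esi, 4: esi=28-4=24
after or esi, 12: esi=24|12=28
after sub edx, 1: edx=10-1=9
cmp edx, 6  (cmp 9,6)
jg L1: taken
after shl esi, 2: esi=28<<2=112
after sub esi, 4: esi=112-4=108
after or esi, 12: esi=108|12=108
after sub edx, 1: edx=9-1=8
cmp edx, 6  (cmp 8,6)
jg L1: taken
after shl esi, 2: esi=108<<2=432
after sub esi, 4: esi=432-4=428
after or esi, 12: esi=428|12=428
after sub edx, 1: edx=8-1=7
cmp edx, 6  (cmp 7,6)
jg L1: taken
after shl esi, 2: esi=428<<2=1712
after sub esi, 4: esi=1712-4=1708
after or esi, 12: esi=1708|12=1708
after sub edx, 1: edx=7-1=6
cmp edx, 6  (cmp 6,6)
jg L1: not taken
after xor esi, 13: esi=1708^13=1697
halt.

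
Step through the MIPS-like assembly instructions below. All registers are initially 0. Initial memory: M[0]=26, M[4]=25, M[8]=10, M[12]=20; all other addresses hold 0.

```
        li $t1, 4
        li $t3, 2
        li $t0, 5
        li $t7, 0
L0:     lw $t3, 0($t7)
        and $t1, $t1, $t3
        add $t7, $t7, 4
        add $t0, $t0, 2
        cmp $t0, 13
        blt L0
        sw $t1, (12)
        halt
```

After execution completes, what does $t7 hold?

li $t1, 4 → $t1=4
li $t3, 2 → $t3=2
li $t0, 5 → $t0=5
li $t7, 0 → $t7=0
lw $t3, 0($t7) → $t3=M[0]=26
and $t1, $t1, $t3 → $t1=4&26=0
add $t7, $t7, 4 → $t7=0+4=4
add $t0, $t0, 2 → $t0=5+2=7
cmp $t0, 13  (cmp 7,13)
blt L0: taken
lw $t3, 0($t7) → $t3=M[4]=25
and $t1, $t1, $t3 → $t1=0&25=0
add $t7, $t7, 4 → $t7=4+4=8
add $t0, $t0, 2 → $t0=7+2=9
cmp $t0, 13  (cmp 9,13)
blt L0: taken
lw $t3, 0($t7) → $t3=M[8]=10
and $t1, $t1, $t3 → $t1=0&10=0
add $t7, $t7, 4 → $t7=8+4=12
add $t0, $t0, 2 → $t0=9+2=11
cmp $t0, 13  (cmp 11,13)
blt L0: taken
lw $t3, 0($t7) → $t3=M[12]=20
and $t1, $t1, $t3 → $t1=0&20=0
add $t7, $t7, 4 → $t7=12+4=16
add $t0, $t0, 2 → $t0=11+2=13
cmp $t0, 13  (cmp 13,13)
blt L0: not taken
sw $t1, (12) → M[12]=0
halt.

16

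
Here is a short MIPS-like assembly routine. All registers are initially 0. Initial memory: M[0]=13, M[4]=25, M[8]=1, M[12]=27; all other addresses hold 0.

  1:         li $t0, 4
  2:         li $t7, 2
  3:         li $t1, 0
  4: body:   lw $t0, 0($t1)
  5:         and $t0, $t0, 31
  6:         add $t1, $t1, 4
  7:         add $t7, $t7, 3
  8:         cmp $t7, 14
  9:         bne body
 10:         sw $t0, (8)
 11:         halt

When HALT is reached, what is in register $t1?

$t0=4
$t7=2
$t1=0
$t0=M[0]=13
$t0=13&31=13
$t1=0+4=4
$t7=2+3=5
cmp $t7, 14  (cmp 5,14)
bne body: taken
$t0=M[4]=25
$t0=25&31=25
$t1=4+4=8
$t7=5+3=8
cmp $t7, 14  (cmp 8,14)
bne body: taken
$t0=M[8]=1
$t0=1&31=1
$t1=8+4=12
$t7=8+3=11
cmp $t7, 14  (cmp 11,14)
bne body: taken
$t0=M[12]=27
$t0=27&31=27
$t1=12+4=16
$t7=11+3=14
cmp $t7, 14  (cmp 14,14)
bne body: not taken
sw $t0, (8) → M[8]=27
halt.

16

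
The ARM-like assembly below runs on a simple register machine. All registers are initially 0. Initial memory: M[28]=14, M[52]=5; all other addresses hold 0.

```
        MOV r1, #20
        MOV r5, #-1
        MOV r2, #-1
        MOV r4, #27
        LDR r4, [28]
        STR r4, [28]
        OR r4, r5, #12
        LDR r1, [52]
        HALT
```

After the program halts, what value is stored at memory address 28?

14

after MOV r1, #20: r1=20
after MOV r5, #-1: r5=-1
after MOV r2, #-1: r2=-1
after MOV r4, #27: r4=27
after LDR r4, [28]: r4=M[28]=14
STR r4, [28] → M[28]=14
after OR r4, r5, #12: r4=(-1)|12=-1
after LDR r1, [52]: r1=M[52]=5
halt.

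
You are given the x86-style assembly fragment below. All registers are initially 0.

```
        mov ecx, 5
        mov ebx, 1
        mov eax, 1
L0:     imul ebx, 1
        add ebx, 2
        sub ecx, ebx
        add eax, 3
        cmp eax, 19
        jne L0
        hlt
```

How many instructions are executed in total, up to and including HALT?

ecx=5
ebx=1
eax=1
ebx=1*1=1
ebx=1+2=3
ecx=5-3=2
eax=1+3=4
cmp eax, 19  (cmp 4,19)
jne L0: taken
ebx=3*1=3
ebx=3+2=5
ecx=2-5=-3
eax=4+3=7
cmp eax, 19  (cmp 7,19)
jne L0: taken
ebx=5*1=5
ebx=5+2=7
ecx=(-3)-7=-10
eax=7+3=10
cmp eax, 19  (cmp 10,19)
jne L0: taken
ebx=7*1=7
ebx=7+2=9
ecx=(-10)-9=-19
eax=10+3=13
cmp eax, 19  (cmp 13,19)
jne L0: taken
ebx=9*1=9
ebx=9+2=11
ecx=(-19)-11=-30
eax=13+3=16
cmp eax, 19  (cmp 16,19)
jne L0: taken
ebx=11*1=11
ebx=11+2=13
ecx=(-30)-13=-43
eax=16+3=19
cmp eax, 19  (cmp 19,19)
jne L0: not taken
halt.
Total executed instructions: 40.

40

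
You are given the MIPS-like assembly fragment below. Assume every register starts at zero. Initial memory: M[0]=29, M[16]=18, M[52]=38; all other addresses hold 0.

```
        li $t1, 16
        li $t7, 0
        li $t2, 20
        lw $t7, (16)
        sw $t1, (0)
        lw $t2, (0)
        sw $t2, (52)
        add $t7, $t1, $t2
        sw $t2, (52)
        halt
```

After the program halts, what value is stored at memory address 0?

16

$t1=16
$t7=0
$t2=20
$t7=M[16]=18
sw $t1, (0) → M[0]=16
$t2=M[0]=16
sw $t2, (52) → M[52]=16
$t7=16+16=32
sw $t2, (52) → M[52]=16
halt.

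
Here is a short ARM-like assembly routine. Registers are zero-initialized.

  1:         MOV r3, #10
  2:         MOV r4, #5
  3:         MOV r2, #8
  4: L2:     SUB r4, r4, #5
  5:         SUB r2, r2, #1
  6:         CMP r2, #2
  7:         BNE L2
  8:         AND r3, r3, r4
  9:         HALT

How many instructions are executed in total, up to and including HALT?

after MOV r3, #10: r3=10
after MOV r4, #5: r4=5
after MOV r2, #8: r2=8
after SUB r4, r4, #5: r4=5-5=0
after SUB r2, r2, #1: r2=8-1=7
CMP r2, #2  (cmp 7,2)
BNE L2: taken
after SUB r4, r4, #5: r4=0-5=-5
after SUB r2, r2, #1: r2=7-1=6
CMP r2, #2  (cmp 6,2)
BNE L2: taken
after SUB r4, r4, #5: r4=(-5)-5=-10
after SUB r2, r2, #1: r2=6-1=5
CMP r2, #2  (cmp 5,2)
BNE L2: taken
after SUB r4, r4, #5: r4=(-10)-5=-15
after SUB r2, r2, #1: r2=5-1=4
CMP r2, #2  (cmp 4,2)
BNE L2: taken
after SUB r4, r4, #5: r4=(-15)-5=-20
after SUB r2, r2, #1: r2=4-1=3
CMP r2, #2  (cmp 3,2)
BNE L2: taken
after SUB r4, r4, #5: r4=(-20)-5=-25
after SUB r2, r2, #1: r2=3-1=2
CMP r2, #2  (cmp 2,2)
BNE L2: not taken
after AND r3, r3, r4: r3=10&(-25)=2
halt.
Total executed instructions: 29.

29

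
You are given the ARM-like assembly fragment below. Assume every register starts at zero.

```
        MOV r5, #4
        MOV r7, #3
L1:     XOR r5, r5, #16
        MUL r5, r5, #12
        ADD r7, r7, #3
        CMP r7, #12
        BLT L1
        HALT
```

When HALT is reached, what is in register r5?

MOV r5, #4 → r5=4
MOV r7, #3 → r7=3
XOR r5, r5, #16 → r5=4^16=20
MUL r5, r5, #12 → r5=20*12=240
ADD r7, r7, #3 → r7=3+3=6
CMP r7, #12  (cmp 6,12)
BLT L1: taken
XOR r5, r5, #16 → r5=240^16=224
MUL r5, r5, #12 → r5=224*12=2688
ADD r7, r7, #3 → r7=6+3=9
CMP r7, #12  (cmp 9,12)
BLT L1: taken
XOR r5, r5, #16 → r5=2688^16=2704
MUL r5, r5, #12 → r5=2704*12=32448
ADD r7, r7, #3 → r7=9+3=12
CMP r7, #12  (cmp 12,12)
BLT L1: not taken
halt.

32448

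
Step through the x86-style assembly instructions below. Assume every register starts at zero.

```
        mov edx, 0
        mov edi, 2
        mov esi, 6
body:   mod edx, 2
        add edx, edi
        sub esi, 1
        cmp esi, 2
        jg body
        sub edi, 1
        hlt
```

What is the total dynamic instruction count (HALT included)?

after mov edx, 0: edx=0
after mov edi, 2: edi=2
after mov esi, 6: esi=6
after mod edx, 2: edx=0%2=0
after add edx, edi: edx=0+2=2
after sub esi, 1: esi=6-1=5
cmp esi, 2  (cmp 5,2)
jg body: taken
after mod edx, 2: edx=2%2=0
after add edx, edi: edx=0+2=2
after sub esi, 1: esi=5-1=4
cmp esi, 2  (cmp 4,2)
jg body: taken
after mod edx, 2: edx=2%2=0
after add edx, edi: edx=0+2=2
after sub esi, 1: esi=4-1=3
cmp esi, 2  (cmp 3,2)
jg body: taken
after mod edx, 2: edx=2%2=0
after add edx, edi: edx=0+2=2
after sub esi, 1: esi=3-1=2
cmp esi, 2  (cmp 2,2)
jg body: not taken
after sub edi, 1: edi=2-1=1
halt.
Total executed instructions: 25.

25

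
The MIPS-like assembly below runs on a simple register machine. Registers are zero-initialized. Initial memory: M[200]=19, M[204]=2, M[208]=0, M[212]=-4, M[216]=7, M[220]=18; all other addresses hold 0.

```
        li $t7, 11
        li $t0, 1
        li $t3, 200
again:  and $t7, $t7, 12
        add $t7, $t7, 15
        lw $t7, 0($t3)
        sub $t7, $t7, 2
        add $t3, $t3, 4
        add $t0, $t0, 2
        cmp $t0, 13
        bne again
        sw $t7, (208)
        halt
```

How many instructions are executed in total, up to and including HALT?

53

li $t7, 11 → $t7=11
li $t0, 1 → $t0=1
li $t3, 200 → $t3=200
and $t7, $t7, 12 → $t7=11&12=8
add $t7, $t7, 15 → $t7=8+15=23
lw $t7, 0($t3) → $t7=M[200]=19
sub $t7, $t7, 2 → $t7=19-2=17
add $t3, $t3, 4 → $t3=200+4=204
add $t0, $t0, 2 → $t0=1+2=3
cmp $t0, 13  (cmp 3,13)
bne again: taken
and $t7, $t7, 12 → $t7=17&12=0
add $t7, $t7, 15 → $t7=0+15=15
lw $t7, 0($t3) → $t7=M[204]=2
sub $t7, $t7, 2 → $t7=2-2=0
add $t3, $t3, 4 → $t3=204+4=208
add $t0, $t0, 2 → $t0=3+2=5
cmp $t0, 13  (cmp 5,13)
bne again: taken
and $t7, $t7, 12 → $t7=0&12=0
add $t7, $t7, 15 → $t7=0+15=15
lw $t7, 0($t3) → $t7=M[208]=0
sub $t7, $t7, 2 → $t7=0-2=-2
add $t3, $t3, 4 → $t3=208+4=212
add $t0, $t0, 2 → $t0=5+2=7
cmp $t0, 13  (cmp 7,13)
bne again: taken
and $t7, $t7, 12 → $t7=(-2)&12=12
add $t7, $t7, 15 → $t7=12+15=27
lw $t7, 0($t3) → $t7=M[212]=-4
sub $t7, $t7, 2 → $t7=(-4)-2=-6
add $t3, $t3, 4 → $t3=212+4=216
add $t0, $t0, 2 → $t0=7+2=9
cmp $t0, 13  (cmp 9,13)
bne again: taken
and $t7, $t7, 12 → $t7=(-6)&12=8
add $t7, $t7, 15 → $t7=8+15=23
lw $t7, 0($t3) → $t7=M[216]=7
sub $t7, $t7, 2 → $t7=7-2=5
add $t3, $t3, 4 → $t3=216+4=220
add $t0, $t0, 2 → $t0=9+2=11
cmp $t0, 13  (cmp 11,13)
bne again: taken
and $t7, $t7, 12 → $t7=5&12=4
add $t7, $t7, 15 → $t7=4+15=19
lw $t7, 0($t3) → $t7=M[220]=18
sub $t7, $t7, 2 → $t7=18-2=16
add $t3, $t3, 4 → $t3=220+4=224
add $t0, $t0, 2 → $t0=11+2=13
cmp $t0, 13  (cmp 13,13)
bne again: not taken
sw $t7, (208) → M[208]=16
halt.
Total executed instructions: 53.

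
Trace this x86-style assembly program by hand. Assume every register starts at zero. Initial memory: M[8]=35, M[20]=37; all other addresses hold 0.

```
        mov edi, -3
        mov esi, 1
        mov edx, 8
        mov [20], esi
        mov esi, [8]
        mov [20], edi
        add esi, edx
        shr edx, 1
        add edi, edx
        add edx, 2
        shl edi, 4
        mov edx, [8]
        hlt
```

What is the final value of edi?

16

after mov edi, -3: edi=-3
after mov esi, 1: esi=1
after mov edx, 8: edx=8
mov [20], esi → M[20]=1
after mov esi, [8]: esi=M[8]=35
mov [20], edi → M[20]=-3
after add esi, edx: esi=35+8=43
after shr edx, 1: edx=8>>1=4
after add edi, edx: edi=(-3)+4=1
after add edx, 2: edx=4+2=6
after shl edi, 4: edi=1<<4=16
after mov edx, [8]: edx=M[8]=35
halt.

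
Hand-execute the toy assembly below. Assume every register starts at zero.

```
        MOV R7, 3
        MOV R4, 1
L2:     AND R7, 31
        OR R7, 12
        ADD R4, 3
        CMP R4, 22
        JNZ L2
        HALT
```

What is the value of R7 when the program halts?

after MOV R7, 3: R7=3
after MOV R4, 1: R4=1
after AND R7, 31: R7=3&31=3
after OR R7, 12: R7=3|12=15
after ADD R4, 3: R4=1+3=4
CMP R4, 22  (cmp 4,22)
JNZ L2: taken
after AND R7, 31: R7=15&31=15
after OR R7, 12: R7=15|12=15
after ADD R4, 3: R4=4+3=7
CMP R4, 22  (cmp 7,22)
JNZ L2: taken
after AND R7, 31: R7=15&31=15
after OR R7, 12: R7=15|12=15
after ADD R4, 3: R4=7+3=10
CMP R4, 22  (cmp 10,22)
JNZ L2: taken
after AND R7, 31: R7=15&31=15
after OR R7, 12: R7=15|12=15
after ADD R4, 3: R4=10+3=13
CMP R4, 22  (cmp 13,22)
JNZ L2: taken
after AND R7, 31: R7=15&31=15
after OR R7, 12: R7=15|12=15
after ADD R4, 3: R4=13+3=16
CMP R4, 22  (cmp 16,22)
JNZ L2: taken
after AND R7, 31: R7=15&31=15
after OR R7, 12: R7=15|12=15
after ADD R4, 3: R4=16+3=19
CMP R4, 22  (cmp 19,22)
JNZ L2: taken
after AND R7, 31: R7=15&31=15
after OR R7, 12: R7=15|12=15
after ADD R4, 3: R4=19+3=22
CMP R4, 22  (cmp 22,22)
JNZ L2: not taken
halt.

15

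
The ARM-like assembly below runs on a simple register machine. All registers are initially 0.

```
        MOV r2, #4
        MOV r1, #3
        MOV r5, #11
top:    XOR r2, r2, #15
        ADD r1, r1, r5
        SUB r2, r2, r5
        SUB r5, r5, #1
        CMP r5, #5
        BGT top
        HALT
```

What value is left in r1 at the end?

54

r2=4
r1=3
r5=11
r2=4^15=11
r1=3+11=14
r2=11-11=0
r5=11-1=10
CMP r5, #5  (cmp 10,5)
BGT top: taken
r2=0^15=15
r1=14+10=24
r2=15-10=5
r5=10-1=9
CMP r5, #5  (cmp 9,5)
BGT top: taken
r2=5^15=10
r1=24+9=33
r2=10-9=1
r5=9-1=8
CMP r5, #5  (cmp 8,5)
BGT top: taken
r2=1^15=14
r1=33+8=41
r2=14-8=6
r5=8-1=7
CMP r5, #5  (cmp 7,5)
BGT top: taken
r2=6^15=9
r1=41+7=48
r2=9-7=2
r5=7-1=6
CMP r5, #5  (cmp 6,5)
BGT top: taken
r2=2^15=13
r1=48+6=54
r2=13-6=7
r5=6-1=5
CMP r5, #5  (cmp 5,5)
BGT top: not taken
halt.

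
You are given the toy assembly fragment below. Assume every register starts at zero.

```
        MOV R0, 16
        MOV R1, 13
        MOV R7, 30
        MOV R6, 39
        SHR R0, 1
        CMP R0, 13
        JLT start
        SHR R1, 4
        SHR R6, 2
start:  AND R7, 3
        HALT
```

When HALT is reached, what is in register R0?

8

after MOV R0, 16: R0=16
after MOV R1, 13: R1=13
after MOV R7, 30: R7=30
after MOV R6, 39: R6=39
after SHR R0, 1: R0=16>>1=8
CMP R0, 13  (cmp 8,13)
JLT start: taken
after AND R7, 3: R7=30&3=2
halt.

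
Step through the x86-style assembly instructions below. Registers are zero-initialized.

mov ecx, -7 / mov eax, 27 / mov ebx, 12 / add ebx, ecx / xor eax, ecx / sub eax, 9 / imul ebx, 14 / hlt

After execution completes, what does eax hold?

-39

after mov ecx, -7: ecx=-7
after mov eax, 27: eax=27
after mov ebx, 12: ebx=12
after add ebx, ecx: ebx=12+(-7)=5
after xor eax, ecx: eax=27^(-7)=-30
after sub eax, 9: eax=(-30)-9=-39
after imul ebx, 14: ebx=5*14=70
halt.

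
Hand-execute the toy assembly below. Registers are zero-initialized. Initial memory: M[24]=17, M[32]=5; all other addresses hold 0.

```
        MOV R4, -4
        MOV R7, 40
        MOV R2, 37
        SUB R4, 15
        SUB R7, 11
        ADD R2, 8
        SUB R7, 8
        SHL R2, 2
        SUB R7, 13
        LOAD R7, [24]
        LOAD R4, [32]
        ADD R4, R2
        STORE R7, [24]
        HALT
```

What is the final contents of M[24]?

R4=-4
R7=40
R2=37
R4=(-4)-15=-19
R7=40-11=29
R2=37+8=45
R7=29-8=21
R2=45<<2=180
R7=21-13=8
R7=M[24]=17
R4=M[32]=5
R4=5+180=185
STORE R7, [24] → M[24]=17
halt.

17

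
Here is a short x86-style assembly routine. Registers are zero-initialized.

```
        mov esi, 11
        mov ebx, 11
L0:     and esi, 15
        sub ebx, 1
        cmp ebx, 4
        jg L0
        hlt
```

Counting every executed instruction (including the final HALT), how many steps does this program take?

31

mov esi, 11 → esi=11
mov ebx, 11 → ebx=11
and esi, 15 → esi=11&15=11
sub ebx, 1 → ebx=11-1=10
cmp ebx, 4  (cmp 10,4)
jg L0: taken
and esi, 15 → esi=11&15=11
sub ebx, 1 → ebx=10-1=9
cmp ebx, 4  (cmp 9,4)
jg L0: taken
and esi, 15 → esi=11&15=11
sub ebx, 1 → ebx=9-1=8
cmp ebx, 4  (cmp 8,4)
jg L0: taken
and esi, 15 → esi=11&15=11
sub ebx, 1 → ebx=8-1=7
cmp ebx, 4  (cmp 7,4)
jg L0: taken
and esi, 15 → esi=11&15=11
sub ebx, 1 → ebx=7-1=6
cmp ebx, 4  (cmp 6,4)
jg L0: taken
and esi, 15 → esi=11&15=11
sub ebx, 1 → ebx=6-1=5
cmp ebx, 4  (cmp 5,4)
jg L0: taken
and esi, 15 → esi=11&15=11
sub ebx, 1 → ebx=5-1=4
cmp ebx, 4  (cmp 4,4)
jg L0: not taken
halt.
Total executed instructions: 31.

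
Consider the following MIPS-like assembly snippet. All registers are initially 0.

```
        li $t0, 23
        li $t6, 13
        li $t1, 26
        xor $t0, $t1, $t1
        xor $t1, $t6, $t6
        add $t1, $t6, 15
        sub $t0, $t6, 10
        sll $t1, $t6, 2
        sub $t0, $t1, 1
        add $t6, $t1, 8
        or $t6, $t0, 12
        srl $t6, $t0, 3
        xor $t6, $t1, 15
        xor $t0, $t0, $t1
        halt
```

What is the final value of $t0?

7

after li $t0, 23: $t0=23
after li $t6, 13: $t6=13
after li $t1, 26: $t1=26
after xor $t0, $t1, $t1: $t0=26^26=0
after xor $t1, $t6, $t6: $t1=13^13=0
after add $t1, $t6, 15: $t1=13+15=28
after sub $t0, $t6, 10: $t0=13-10=3
after sll $t1, $t6, 2: $t1=13<<2=52
after sub $t0, $t1, 1: $t0=52-1=51
after add $t6, $t1, 8: $t6=52+8=60
after or $t6, $t0, 12: $t6=51|12=63
after srl $t6, $t0, 3: $t6=51>>3=6
after xor $t6, $t1, 15: $t6=52^15=59
after xor $t0, $t0, $t1: $t0=51^52=7
halt.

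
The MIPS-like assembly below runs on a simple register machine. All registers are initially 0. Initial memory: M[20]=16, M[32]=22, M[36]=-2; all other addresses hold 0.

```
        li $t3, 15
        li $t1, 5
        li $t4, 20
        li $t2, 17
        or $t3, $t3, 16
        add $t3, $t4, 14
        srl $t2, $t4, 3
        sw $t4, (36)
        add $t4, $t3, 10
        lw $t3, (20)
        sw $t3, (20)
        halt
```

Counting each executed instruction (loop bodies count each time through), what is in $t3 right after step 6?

34

li $t3, 15 → $t3=15
li $t1, 5 → $t1=5
li $t4, 20 → $t4=20
li $t2, 17 → $t2=17
or $t3, $t3, 16 → $t3=15|16=31
add $t3, $t4, 14 → $t3=20+14=34
After step 6: $t3 = 34.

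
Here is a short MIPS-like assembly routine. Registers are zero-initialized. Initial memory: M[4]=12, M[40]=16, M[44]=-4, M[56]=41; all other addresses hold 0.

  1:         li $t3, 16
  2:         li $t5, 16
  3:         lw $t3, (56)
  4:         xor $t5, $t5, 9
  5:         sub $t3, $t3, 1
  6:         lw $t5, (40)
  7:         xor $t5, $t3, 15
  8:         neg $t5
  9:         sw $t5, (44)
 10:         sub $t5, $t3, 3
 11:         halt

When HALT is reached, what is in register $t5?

$t3=16
$t5=16
$t3=M[56]=41
$t5=16^9=25
$t3=41-1=40
$t5=M[40]=16
$t5=40^15=39
$t5=-(39)=-39
sw $t5, (44) → M[44]=-39
$t5=40-3=37
halt.

37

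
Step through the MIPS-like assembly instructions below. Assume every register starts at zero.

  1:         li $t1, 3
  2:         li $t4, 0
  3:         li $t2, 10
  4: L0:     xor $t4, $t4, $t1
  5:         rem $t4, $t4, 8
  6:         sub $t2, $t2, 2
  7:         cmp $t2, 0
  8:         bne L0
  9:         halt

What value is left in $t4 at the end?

3

$t1=3
$t4=0
$t2=10
$t4=0^3=3
$t4=3%8=3
$t2=10-2=8
cmp $t2, 0  (cmp 8,0)
bne L0: taken
$t4=3^3=0
$t4=0%8=0
$t2=8-2=6
cmp $t2, 0  (cmp 6,0)
bne L0: taken
$t4=0^3=3
$t4=3%8=3
$t2=6-2=4
cmp $t2, 0  (cmp 4,0)
bne L0: taken
$t4=3^3=0
$t4=0%8=0
$t2=4-2=2
cmp $t2, 0  (cmp 2,0)
bne L0: taken
$t4=0^3=3
$t4=3%8=3
$t2=2-2=0
cmp $t2, 0  (cmp 0,0)
bne L0: not taken
halt.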